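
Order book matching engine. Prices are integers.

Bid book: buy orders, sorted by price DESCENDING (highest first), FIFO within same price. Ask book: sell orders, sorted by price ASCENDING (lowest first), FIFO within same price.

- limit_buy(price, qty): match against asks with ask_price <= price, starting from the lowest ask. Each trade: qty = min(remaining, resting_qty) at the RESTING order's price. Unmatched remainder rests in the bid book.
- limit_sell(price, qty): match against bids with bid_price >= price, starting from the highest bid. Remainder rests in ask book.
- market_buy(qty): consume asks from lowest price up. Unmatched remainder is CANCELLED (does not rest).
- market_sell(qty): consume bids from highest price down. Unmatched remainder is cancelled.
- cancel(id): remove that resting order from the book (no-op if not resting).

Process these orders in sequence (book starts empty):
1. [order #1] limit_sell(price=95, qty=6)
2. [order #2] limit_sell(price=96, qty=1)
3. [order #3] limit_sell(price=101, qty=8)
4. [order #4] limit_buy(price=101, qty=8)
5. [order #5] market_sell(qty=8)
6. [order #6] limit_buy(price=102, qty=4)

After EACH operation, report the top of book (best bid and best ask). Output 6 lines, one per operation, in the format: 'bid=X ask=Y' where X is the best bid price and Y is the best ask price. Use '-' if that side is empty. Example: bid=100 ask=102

Answer: bid=- ask=95
bid=- ask=95
bid=- ask=95
bid=- ask=101
bid=- ask=101
bid=- ask=101

Derivation:
After op 1 [order #1] limit_sell(price=95, qty=6): fills=none; bids=[-] asks=[#1:6@95]
After op 2 [order #2] limit_sell(price=96, qty=1): fills=none; bids=[-] asks=[#1:6@95 #2:1@96]
After op 3 [order #3] limit_sell(price=101, qty=8): fills=none; bids=[-] asks=[#1:6@95 #2:1@96 #3:8@101]
After op 4 [order #4] limit_buy(price=101, qty=8): fills=#4x#1:6@95 #4x#2:1@96 #4x#3:1@101; bids=[-] asks=[#3:7@101]
After op 5 [order #5] market_sell(qty=8): fills=none; bids=[-] asks=[#3:7@101]
After op 6 [order #6] limit_buy(price=102, qty=4): fills=#6x#3:4@101; bids=[-] asks=[#3:3@101]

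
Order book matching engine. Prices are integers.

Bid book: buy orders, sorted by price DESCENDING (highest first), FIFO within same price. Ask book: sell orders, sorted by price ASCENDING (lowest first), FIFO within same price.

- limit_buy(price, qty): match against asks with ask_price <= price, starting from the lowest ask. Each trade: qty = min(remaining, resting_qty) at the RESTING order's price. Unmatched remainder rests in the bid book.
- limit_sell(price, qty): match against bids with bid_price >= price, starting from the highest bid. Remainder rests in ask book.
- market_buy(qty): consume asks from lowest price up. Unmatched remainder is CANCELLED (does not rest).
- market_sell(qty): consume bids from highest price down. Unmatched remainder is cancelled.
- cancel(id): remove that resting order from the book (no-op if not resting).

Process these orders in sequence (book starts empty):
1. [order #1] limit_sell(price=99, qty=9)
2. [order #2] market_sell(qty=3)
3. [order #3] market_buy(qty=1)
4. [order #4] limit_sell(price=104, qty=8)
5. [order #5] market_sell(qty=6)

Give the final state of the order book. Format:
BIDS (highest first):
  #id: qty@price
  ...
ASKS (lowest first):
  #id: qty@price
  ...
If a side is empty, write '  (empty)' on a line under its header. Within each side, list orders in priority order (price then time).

Answer: BIDS (highest first):
  (empty)
ASKS (lowest first):
  #1: 8@99
  #4: 8@104

Derivation:
After op 1 [order #1] limit_sell(price=99, qty=9): fills=none; bids=[-] asks=[#1:9@99]
After op 2 [order #2] market_sell(qty=3): fills=none; bids=[-] asks=[#1:9@99]
After op 3 [order #3] market_buy(qty=1): fills=#3x#1:1@99; bids=[-] asks=[#1:8@99]
After op 4 [order #4] limit_sell(price=104, qty=8): fills=none; bids=[-] asks=[#1:8@99 #4:8@104]
After op 5 [order #5] market_sell(qty=6): fills=none; bids=[-] asks=[#1:8@99 #4:8@104]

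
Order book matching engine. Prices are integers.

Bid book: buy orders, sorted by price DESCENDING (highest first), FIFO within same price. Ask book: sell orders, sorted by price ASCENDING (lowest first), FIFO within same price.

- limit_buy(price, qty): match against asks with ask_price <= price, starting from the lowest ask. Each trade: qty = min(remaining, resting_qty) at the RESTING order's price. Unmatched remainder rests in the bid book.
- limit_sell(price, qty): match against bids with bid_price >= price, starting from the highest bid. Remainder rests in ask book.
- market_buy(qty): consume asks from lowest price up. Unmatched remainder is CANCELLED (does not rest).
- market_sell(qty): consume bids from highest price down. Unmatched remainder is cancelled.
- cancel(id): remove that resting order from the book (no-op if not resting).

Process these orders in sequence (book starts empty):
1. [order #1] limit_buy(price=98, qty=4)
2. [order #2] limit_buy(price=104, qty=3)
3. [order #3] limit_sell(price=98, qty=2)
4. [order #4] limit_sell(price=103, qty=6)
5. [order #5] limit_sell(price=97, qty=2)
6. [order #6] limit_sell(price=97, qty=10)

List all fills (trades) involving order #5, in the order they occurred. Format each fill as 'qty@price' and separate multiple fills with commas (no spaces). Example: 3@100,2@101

Answer: 2@98

Derivation:
After op 1 [order #1] limit_buy(price=98, qty=4): fills=none; bids=[#1:4@98] asks=[-]
After op 2 [order #2] limit_buy(price=104, qty=3): fills=none; bids=[#2:3@104 #1:4@98] asks=[-]
After op 3 [order #3] limit_sell(price=98, qty=2): fills=#2x#3:2@104; bids=[#2:1@104 #1:4@98] asks=[-]
After op 4 [order #4] limit_sell(price=103, qty=6): fills=#2x#4:1@104; bids=[#1:4@98] asks=[#4:5@103]
After op 5 [order #5] limit_sell(price=97, qty=2): fills=#1x#5:2@98; bids=[#1:2@98] asks=[#4:5@103]
After op 6 [order #6] limit_sell(price=97, qty=10): fills=#1x#6:2@98; bids=[-] asks=[#6:8@97 #4:5@103]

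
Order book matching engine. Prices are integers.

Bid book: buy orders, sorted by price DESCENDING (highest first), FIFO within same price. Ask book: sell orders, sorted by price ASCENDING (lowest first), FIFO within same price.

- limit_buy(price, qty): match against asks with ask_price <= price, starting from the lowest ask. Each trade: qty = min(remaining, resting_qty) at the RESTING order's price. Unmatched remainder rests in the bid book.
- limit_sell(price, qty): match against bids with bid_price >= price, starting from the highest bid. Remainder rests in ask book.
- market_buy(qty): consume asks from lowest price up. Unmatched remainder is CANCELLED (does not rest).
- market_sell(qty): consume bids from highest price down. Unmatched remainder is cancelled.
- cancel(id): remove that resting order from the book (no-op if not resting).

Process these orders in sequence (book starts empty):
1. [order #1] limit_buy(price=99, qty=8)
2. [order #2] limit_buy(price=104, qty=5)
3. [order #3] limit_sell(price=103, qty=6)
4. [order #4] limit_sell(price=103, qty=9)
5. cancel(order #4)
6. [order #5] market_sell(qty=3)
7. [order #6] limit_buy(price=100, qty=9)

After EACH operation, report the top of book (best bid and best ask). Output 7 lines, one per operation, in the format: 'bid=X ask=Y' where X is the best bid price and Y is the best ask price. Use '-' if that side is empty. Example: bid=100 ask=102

After op 1 [order #1] limit_buy(price=99, qty=8): fills=none; bids=[#1:8@99] asks=[-]
After op 2 [order #2] limit_buy(price=104, qty=5): fills=none; bids=[#2:5@104 #1:8@99] asks=[-]
After op 3 [order #3] limit_sell(price=103, qty=6): fills=#2x#3:5@104; bids=[#1:8@99] asks=[#3:1@103]
After op 4 [order #4] limit_sell(price=103, qty=9): fills=none; bids=[#1:8@99] asks=[#3:1@103 #4:9@103]
After op 5 cancel(order #4): fills=none; bids=[#1:8@99] asks=[#3:1@103]
After op 6 [order #5] market_sell(qty=3): fills=#1x#5:3@99; bids=[#1:5@99] asks=[#3:1@103]
After op 7 [order #6] limit_buy(price=100, qty=9): fills=none; bids=[#6:9@100 #1:5@99] asks=[#3:1@103]

Answer: bid=99 ask=-
bid=104 ask=-
bid=99 ask=103
bid=99 ask=103
bid=99 ask=103
bid=99 ask=103
bid=100 ask=103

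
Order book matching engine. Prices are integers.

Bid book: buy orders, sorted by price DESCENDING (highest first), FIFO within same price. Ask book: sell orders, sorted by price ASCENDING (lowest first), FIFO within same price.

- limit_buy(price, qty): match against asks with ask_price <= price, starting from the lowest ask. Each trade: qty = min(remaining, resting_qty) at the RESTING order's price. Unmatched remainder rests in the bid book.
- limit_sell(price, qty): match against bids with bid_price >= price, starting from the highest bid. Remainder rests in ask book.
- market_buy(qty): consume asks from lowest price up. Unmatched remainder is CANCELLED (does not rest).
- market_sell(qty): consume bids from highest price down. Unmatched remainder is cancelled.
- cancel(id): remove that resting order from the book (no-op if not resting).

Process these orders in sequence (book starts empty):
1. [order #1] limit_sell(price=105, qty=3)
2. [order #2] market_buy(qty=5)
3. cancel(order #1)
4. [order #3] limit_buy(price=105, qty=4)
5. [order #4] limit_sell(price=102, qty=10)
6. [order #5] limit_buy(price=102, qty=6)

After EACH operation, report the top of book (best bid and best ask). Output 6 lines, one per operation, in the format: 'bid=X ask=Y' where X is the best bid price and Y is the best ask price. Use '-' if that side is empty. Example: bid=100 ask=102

After op 1 [order #1] limit_sell(price=105, qty=3): fills=none; bids=[-] asks=[#1:3@105]
After op 2 [order #2] market_buy(qty=5): fills=#2x#1:3@105; bids=[-] asks=[-]
After op 3 cancel(order #1): fills=none; bids=[-] asks=[-]
After op 4 [order #3] limit_buy(price=105, qty=4): fills=none; bids=[#3:4@105] asks=[-]
After op 5 [order #4] limit_sell(price=102, qty=10): fills=#3x#4:4@105; bids=[-] asks=[#4:6@102]
After op 6 [order #5] limit_buy(price=102, qty=6): fills=#5x#4:6@102; bids=[-] asks=[-]

Answer: bid=- ask=105
bid=- ask=-
bid=- ask=-
bid=105 ask=-
bid=- ask=102
bid=- ask=-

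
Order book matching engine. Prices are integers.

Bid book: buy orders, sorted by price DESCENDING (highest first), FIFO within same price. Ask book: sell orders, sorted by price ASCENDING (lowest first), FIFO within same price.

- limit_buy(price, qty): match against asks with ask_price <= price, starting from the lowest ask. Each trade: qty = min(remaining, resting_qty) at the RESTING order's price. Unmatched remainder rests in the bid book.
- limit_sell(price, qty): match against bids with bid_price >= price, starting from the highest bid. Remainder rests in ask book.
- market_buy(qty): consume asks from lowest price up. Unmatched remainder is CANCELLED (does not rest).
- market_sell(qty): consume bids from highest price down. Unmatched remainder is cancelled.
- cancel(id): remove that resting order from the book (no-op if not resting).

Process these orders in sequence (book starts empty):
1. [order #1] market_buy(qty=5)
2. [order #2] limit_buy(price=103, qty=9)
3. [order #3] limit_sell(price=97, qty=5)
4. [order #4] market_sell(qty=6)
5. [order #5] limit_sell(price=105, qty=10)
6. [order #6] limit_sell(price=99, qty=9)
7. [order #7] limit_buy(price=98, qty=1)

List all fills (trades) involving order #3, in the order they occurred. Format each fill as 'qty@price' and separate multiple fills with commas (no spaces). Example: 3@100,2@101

Answer: 5@103

Derivation:
After op 1 [order #1] market_buy(qty=5): fills=none; bids=[-] asks=[-]
After op 2 [order #2] limit_buy(price=103, qty=9): fills=none; bids=[#2:9@103] asks=[-]
After op 3 [order #3] limit_sell(price=97, qty=5): fills=#2x#3:5@103; bids=[#2:4@103] asks=[-]
After op 4 [order #4] market_sell(qty=6): fills=#2x#4:4@103; bids=[-] asks=[-]
After op 5 [order #5] limit_sell(price=105, qty=10): fills=none; bids=[-] asks=[#5:10@105]
After op 6 [order #6] limit_sell(price=99, qty=9): fills=none; bids=[-] asks=[#6:9@99 #5:10@105]
After op 7 [order #7] limit_buy(price=98, qty=1): fills=none; bids=[#7:1@98] asks=[#6:9@99 #5:10@105]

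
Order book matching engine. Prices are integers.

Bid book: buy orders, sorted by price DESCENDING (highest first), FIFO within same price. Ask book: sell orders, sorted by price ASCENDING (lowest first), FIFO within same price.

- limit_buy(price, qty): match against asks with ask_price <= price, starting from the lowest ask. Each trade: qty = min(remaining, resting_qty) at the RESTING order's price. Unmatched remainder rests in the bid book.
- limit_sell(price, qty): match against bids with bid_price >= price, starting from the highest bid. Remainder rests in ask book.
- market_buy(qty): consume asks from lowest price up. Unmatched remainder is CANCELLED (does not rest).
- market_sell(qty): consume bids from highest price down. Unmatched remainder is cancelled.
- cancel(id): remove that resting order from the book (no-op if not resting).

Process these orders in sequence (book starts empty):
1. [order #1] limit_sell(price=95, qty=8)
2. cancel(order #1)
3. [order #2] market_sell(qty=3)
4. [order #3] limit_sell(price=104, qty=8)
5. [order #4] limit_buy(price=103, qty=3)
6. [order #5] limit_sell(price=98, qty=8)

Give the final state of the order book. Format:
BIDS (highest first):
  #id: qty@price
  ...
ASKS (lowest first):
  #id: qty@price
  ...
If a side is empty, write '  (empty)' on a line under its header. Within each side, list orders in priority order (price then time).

Answer: BIDS (highest first):
  (empty)
ASKS (lowest first):
  #5: 5@98
  #3: 8@104

Derivation:
After op 1 [order #1] limit_sell(price=95, qty=8): fills=none; bids=[-] asks=[#1:8@95]
After op 2 cancel(order #1): fills=none; bids=[-] asks=[-]
After op 3 [order #2] market_sell(qty=3): fills=none; bids=[-] asks=[-]
After op 4 [order #3] limit_sell(price=104, qty=8): fills=none; bids=[-] asks=[#3:8@104]
After op 5 [order #4] limit_buy(price=103, qty=3): fills=none; bids=[#4:3@103] asks=[#3:8@104]
After op 6 [order #5] limit_sell(price=98, qty=8): fills=#4x#5:3@103; bids=[-] asks=[#5:5@98 #3:8@104]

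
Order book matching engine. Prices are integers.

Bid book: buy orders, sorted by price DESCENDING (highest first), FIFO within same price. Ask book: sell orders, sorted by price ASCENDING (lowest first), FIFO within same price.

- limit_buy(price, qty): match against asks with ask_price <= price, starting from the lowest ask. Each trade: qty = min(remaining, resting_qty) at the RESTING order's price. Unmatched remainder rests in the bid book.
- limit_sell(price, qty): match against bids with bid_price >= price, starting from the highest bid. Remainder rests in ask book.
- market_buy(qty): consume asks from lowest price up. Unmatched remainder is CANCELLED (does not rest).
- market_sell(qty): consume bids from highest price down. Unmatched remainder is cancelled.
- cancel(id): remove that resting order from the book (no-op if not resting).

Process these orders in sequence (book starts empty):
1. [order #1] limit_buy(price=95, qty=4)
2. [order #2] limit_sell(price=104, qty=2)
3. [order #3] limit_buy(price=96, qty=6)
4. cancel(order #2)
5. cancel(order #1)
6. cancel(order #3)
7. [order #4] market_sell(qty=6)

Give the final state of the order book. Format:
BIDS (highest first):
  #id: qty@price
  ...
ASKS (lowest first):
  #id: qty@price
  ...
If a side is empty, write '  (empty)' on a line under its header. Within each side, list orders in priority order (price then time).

Answer: BIDS (highest first):
  (empty)
ASKS (lowest first):
  (empty)

Derivation:
After op 1 [order #1] limit_buy(price=95, qty=4): fills=none; bids=[#1:4@95] asks=[-]
After op 2 [order #2] limit_sell(price=104, qty=2): fills=none; bids=[#1:4@95] asks=[#2:2@104]
After op 3 [order #3] limit_buy(price=96, qty=6): fills=none; bids=[#3:6@96 #1:4@95] asks=[#2:2@104]
After op 4 cancel(order #2): fills=none; bids=[#3:6@96 #1:4@95] asks=[-]
After op 5 cancel(order #1): fills=none; bids=[#3:6@96] asks=[-]
After op 6 cancel(order #3): fills=none; bids=[-] asks=[-]
After op 7 [order #4] market_sell(qty=6): fills=none; bids=[-] asks=[-]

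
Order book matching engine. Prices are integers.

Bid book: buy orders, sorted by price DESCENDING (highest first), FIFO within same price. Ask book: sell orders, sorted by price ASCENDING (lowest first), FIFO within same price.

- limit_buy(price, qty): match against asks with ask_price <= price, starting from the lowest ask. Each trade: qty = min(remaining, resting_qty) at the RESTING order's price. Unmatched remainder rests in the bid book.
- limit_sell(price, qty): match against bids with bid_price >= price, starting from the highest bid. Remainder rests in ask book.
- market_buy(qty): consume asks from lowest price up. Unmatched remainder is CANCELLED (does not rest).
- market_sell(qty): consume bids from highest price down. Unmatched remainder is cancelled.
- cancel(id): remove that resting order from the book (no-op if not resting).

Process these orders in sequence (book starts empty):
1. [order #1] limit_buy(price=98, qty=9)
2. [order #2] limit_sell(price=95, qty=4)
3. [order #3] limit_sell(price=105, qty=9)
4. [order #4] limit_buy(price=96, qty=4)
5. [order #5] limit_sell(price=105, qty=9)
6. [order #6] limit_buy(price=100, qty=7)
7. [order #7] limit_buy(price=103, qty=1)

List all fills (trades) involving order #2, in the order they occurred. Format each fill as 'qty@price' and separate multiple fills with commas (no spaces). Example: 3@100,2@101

Answer: 4@98

Derivation:
After op 1 [order #1] limit_buy(price=98, qty=9): fills=none; bids=[#1:9@98] asks=[-]
After op 2 [order #2] limit_sell(price=95, qty=4): fills=#1x#2:4@98; bids=[#1:5@98] asks=[-]
After op 3 [order #3] limit_sell(price=105, qty=9): fills=none; bids=[#1:5@98] asks=[#3:9@105]
After op 4 [order #4] limit_buy(price=96, qty=4): fills=none; bids=[#1:5@98 #4:4@96] asks=[#3:9@105]
After op 5 [order #5] limit_sell(price=105, qty=9): fills=none; bids=[#1:5@98 #4:4@96] asks=[#3:9@105 #5:9@105]
After op 6 [order #6] limit_buy(price=100, qty=7): fills=none; bids=[#6:7@100 #1:5@98 #4:4@96] asks=[#3:9@105 #5:9@105]
After op 7 [order #7] limit_buy(price=103, qty=1): fills=none; bids=[#7:1@103 #6:7@100 #1:5@98 #4:4@96] asks=[#3:9@105 #5:9@105]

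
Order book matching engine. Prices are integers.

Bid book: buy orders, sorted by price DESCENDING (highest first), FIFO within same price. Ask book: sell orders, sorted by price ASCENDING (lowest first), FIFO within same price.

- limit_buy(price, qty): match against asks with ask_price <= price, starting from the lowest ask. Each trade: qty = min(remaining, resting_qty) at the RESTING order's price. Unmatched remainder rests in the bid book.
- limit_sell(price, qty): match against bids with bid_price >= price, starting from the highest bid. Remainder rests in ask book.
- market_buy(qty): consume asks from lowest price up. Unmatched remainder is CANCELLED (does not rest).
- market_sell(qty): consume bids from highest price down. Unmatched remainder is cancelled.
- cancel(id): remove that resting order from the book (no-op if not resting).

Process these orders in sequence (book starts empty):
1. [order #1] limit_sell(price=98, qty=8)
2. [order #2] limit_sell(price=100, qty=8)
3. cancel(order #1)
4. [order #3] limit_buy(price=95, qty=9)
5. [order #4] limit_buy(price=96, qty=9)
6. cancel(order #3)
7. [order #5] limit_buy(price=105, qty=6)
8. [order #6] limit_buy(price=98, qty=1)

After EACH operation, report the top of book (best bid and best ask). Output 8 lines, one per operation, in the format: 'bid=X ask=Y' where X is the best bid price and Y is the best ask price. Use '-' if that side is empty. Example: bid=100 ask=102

Answer: bid=- ask=98
bid=- ask=98
bid=- ask=100
bid=95 ask=100
bid=96 ask=100
bid=96 ask=100
bid=96 ask=100
bid=98 ask=100

Derivation:
After op 1 [order #1] limit_sell(price=98, qty=8): fills=none; bids=[-] asks=[#1:8@98]
After op 2 [order #2] limit_sell(price=100, qty=8): fills=none; bids=[-] asks=[#1:8@98 #2:8@100]
After op 3 cancel(order #1): fills=none; bids=[-] asks=[#2:8@100]
After op 4 [order #3] limit_buy(price=95, qty=9): fills=none; bids=[#3:9@95] asks=[#2:8@100]
After op 5 [order #4] limit_buy(price=96, qty=9): fills=none; bids=[#4:9@96 #3:9@95] asks=[#2:8@100]
After op 6 cancel(order #3): fills=none; bids=[#4:9@96] asks=[#2:8@100]
After op 7 [order #5] limit_buy(price=105, qty=6): fills=#5x#2:6@100; bids=[#4:9@96] asks=[#2:2@100]
After op 8 [order #6] limit_buy(price=98, qty=1): fills=none; bids=[#6:1@98 #4:9@96] asks=[#2:2@100]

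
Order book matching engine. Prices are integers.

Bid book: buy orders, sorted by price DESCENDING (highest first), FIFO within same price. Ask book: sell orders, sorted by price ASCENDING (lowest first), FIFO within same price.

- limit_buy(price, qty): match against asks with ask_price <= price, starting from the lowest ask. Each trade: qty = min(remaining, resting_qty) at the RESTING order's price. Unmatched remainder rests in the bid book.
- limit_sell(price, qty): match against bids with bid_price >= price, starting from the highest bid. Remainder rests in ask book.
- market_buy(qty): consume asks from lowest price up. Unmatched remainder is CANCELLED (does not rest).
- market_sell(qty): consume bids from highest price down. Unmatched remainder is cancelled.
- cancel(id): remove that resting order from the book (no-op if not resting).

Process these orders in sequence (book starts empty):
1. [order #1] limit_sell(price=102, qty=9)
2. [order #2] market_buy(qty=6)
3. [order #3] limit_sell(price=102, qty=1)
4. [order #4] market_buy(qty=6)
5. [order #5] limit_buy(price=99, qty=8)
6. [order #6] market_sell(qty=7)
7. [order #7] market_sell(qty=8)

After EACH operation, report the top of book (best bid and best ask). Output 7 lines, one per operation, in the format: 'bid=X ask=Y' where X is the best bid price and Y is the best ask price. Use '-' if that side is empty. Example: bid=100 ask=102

After op 1 [order #1] limit_sell(price=102, qty=9): fills=none; bids=[-] asks=[#1:9@102]
After op 2 [order #2] market_buy(qty=6): fills=#2x#1:6@102; bids=[-] asks=[#1:3@102]
After op 3 [order #3] limit_sell(price=102, qty=1): fills=none; bids=[-] asks=[#1:3@102 #3:1@102]
After op 4 [order #4] market_buy(qty=6): fills=#4x#1:3@102 #4x#3:1@102; bids=[-] asks=[-]
After op 5 [order #5] limit_buy(price=99, qty=8): fills=none; bids=[#5:8@99] asks=[-]
After op 6 [order #6] market_sell(qty=7): fills=#5x#6:7@99; bids=[#5:1@99] asks=[-]
After op 7 [order #7] market_sell(qty=8): fills=#5x#7:1@99; bids=[-] asks=[-]

Answer: bid=- ask=102
bid=- ask=102
bid=- ask=102
bid=- ask=-
bid=99 ask=-
bid=99 ask=-
bid=- ask=-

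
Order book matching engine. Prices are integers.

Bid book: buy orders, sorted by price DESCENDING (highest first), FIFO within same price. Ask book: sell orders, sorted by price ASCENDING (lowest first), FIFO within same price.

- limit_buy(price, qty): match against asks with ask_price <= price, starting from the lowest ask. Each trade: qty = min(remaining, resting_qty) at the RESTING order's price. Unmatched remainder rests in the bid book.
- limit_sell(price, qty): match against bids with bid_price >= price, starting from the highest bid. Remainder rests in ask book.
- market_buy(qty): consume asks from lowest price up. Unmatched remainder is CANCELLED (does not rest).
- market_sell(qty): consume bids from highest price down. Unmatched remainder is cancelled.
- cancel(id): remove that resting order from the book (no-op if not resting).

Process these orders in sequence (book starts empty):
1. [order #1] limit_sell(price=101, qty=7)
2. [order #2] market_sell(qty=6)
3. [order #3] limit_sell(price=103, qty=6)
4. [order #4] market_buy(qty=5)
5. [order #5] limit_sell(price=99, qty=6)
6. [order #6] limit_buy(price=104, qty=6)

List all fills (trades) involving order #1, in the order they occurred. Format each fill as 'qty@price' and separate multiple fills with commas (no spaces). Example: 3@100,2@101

After op 1 [order #1] limit_sell(price=101, qty=7): fills=none; bids=[-] asks=[#1:7@101]
After op 2 [order #2] market_sell(qty=6): fills=none; bids=[-] asks=[#1:7@101]
After op 3 [order #3] limit_sell(price=103, qty=6): fills=none; bids=[-] asks=[#1:7@101 #3:6@103]
After op 4 [order #4] market_buy(qty=5): fills=#4x#1:5@101; bids=[-] asks=[#1:2@101 #3:6@103]
After op 5 [order #5] limit_sell(price=99, qty=6): fills=none; bids=[-] asks=[#5:6@99 #1:2@101 #3:6@103]
After op 6 [order #6] limit_buy(price=104, qty=6): fills=#6x#5:6@99; bids=[-] asks=[#1:2@101 #3:6@103]

Answer: 5@101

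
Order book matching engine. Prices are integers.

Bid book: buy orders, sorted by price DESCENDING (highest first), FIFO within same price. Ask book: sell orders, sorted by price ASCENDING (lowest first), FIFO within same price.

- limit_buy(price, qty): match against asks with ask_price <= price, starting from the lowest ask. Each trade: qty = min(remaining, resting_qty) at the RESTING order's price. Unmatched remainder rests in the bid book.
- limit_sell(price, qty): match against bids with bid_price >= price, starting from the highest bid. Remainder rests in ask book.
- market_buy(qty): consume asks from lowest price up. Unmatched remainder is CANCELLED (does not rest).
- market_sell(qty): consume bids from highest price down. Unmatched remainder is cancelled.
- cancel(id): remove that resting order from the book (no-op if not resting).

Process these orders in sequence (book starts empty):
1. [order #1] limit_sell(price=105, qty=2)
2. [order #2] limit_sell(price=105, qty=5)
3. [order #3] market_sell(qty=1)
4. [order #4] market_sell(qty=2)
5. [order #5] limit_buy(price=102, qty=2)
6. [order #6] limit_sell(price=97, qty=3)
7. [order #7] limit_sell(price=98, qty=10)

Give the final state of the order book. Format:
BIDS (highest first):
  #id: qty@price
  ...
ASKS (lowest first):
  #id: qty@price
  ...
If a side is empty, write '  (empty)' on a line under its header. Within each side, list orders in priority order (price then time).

Answer: BIDS (highest first):
  (empty)
ASKS (lowest first):
  #6: 1@97
  #7: 10@98
  #1: 2@105
  #2: 5@105

Derivation:
After op 1 [order #1] limit_sell(price=105, qty=2): fills=none; bids=[-] asks=[#1:2@105]
After op 2 [order #2] limit_sell(price=105, qty=5): fills=none; bids=[-] asks=[#1:2@105 #2:5@105]
After op 3 [order #3] market_sell(qty=1): fills=none; bids=[-] asks=[#1:2@105 #2:5@105]
After op 4 [order #4] market_sell(qty=2): fills=none; bids=[-] asks=[#1:2@105 #2:5@105]
After op 5 [order #5] limit_buy(price=102, qty=2): fills=none; bids=[#5:2@102] asks=[#1:2@105 #2:5@105]
After op 6 [order #6] limit_sell(price=97, qty=3): fills=#5x#6:2@102; bids=[-] asks=[#6:1@97 #1:2@105 #2:5@105]
After op 7 [order #7] limit_sell(price=98, qty=10): fills=none; bids=[-] asks=[#6:1@97 #7:10@98 #1:2@105 #2:5@105]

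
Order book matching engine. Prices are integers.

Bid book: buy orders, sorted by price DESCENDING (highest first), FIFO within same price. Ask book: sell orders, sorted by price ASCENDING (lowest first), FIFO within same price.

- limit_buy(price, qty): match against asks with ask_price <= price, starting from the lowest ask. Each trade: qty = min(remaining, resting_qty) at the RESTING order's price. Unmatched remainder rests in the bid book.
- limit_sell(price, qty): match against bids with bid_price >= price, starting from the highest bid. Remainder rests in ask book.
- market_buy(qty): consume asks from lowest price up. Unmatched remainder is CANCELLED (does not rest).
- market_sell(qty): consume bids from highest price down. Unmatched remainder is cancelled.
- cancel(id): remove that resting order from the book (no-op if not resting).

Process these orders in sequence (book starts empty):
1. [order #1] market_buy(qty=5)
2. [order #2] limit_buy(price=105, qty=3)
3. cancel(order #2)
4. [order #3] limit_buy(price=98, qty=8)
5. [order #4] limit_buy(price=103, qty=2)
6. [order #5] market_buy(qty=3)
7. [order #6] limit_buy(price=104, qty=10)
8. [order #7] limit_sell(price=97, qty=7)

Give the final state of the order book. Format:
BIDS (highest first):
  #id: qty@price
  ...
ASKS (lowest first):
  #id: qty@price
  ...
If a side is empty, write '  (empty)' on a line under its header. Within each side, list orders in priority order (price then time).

After op 1 [order #1] market_buy(qty=5): fills=none; bids=[-] asks=[-]
After op 2 [order #2] limit_buy(price=105, qty=3): fills=none; bids=[#2:3@105] asks=[-]
After op 3 cancel(order #2): fills=none; bids=[-] asks=[-]
After op 4 [order #3] limit_buy(price=98, qty=8): fills=none; bids=[#3:8@98] asks=[-]
After op 5 [order #4] limit_buy(price=103, qty=2): fills=none; bids=[#4:2@103 #3:8@98] asks=[-]
After op 6 [order #5] market_buy(qty=3): fills=none; bids=[#4:2@103 #3:8@98] asks=[-]
After op 7 [order #6] limit_buy(price=104, qty=10): fills=none; bids=[#6:10@104 #4:2@103 #3:8@98] asks=[-]
After op 8 [order #7] limit_sell(price=97, qty=7): fills=#6x#7:7@104; bids=[#6:3@104 #4:2@103 #3:8@98] asks=[-]

Answer: BIDS (highest first):
  #6: 3@104
  #4: 2@103
  #3: 8@98
ASKS (lowest first):
  (empty)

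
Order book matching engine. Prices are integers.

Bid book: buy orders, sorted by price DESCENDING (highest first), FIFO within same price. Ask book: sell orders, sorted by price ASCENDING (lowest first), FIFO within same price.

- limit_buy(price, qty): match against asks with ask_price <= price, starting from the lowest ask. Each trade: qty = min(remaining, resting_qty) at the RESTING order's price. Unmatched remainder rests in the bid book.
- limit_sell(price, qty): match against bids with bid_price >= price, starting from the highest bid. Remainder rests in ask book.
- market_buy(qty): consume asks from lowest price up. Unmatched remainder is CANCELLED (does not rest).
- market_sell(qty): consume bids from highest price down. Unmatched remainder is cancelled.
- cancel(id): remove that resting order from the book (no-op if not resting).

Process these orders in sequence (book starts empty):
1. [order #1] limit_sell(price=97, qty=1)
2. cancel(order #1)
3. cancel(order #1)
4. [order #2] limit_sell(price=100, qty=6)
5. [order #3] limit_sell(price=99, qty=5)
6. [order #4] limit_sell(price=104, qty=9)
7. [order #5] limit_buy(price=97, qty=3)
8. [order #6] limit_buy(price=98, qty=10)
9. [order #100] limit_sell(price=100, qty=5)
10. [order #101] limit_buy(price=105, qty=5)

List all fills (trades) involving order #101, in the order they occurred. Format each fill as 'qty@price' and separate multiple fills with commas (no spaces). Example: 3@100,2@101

After op 1 [order #1] limit_sell(price=97, qty=1): fills=none; bids=[-] asks=[#1:1@97]
After op 2 cancel(order #1): fills=none; bids=[-] asks=[-]
After op 3 cancel(order #1): fills=none; bids=[-] asks=[-]
After op 4 [order #2] limit_sell(price=100, qty=6): fills=none; bids=[-] asks=[#2:6@100]
After op 5 [order #3] limit_sell(price=99, qty=5): fills=none; bids=[-] asks=[#3:5@99 #2:6@100]
After op 6 [order #4] limit_sell(price=104, qty=9): fills=none; bids=[-] asks=[#3:5@99 #2:6@100 #4:9@104]
After op 7 [order #5] limit_buy(price=97, qty=3): fills=none; bids=[#5:3@97] asks=[#3:5@99 #2:6@100 #4:9@104]
After op 8 [order #6] limit_buy(price=98, qty=10): fills=none; bids=[#6:10@98 #5:3@97] asks=[#3:5@99 #2:6@100 #4:9@104]
After op 9 [order #100] limit_sell(price=100, qty=5): fills=none; bids=[#6:10@98 #5:3@97] asks=[#3:5@99 #2:6@100 #100:5@100 #4:9@104]
After op 10 [order #101] limit_buy(price=105, qty=5): fills=#101x#3:5@99; bids=[#6:10@98 #5:3@97] asks=[#2:6@100 #100:5@100 #4:9@104]

Answer: 5@99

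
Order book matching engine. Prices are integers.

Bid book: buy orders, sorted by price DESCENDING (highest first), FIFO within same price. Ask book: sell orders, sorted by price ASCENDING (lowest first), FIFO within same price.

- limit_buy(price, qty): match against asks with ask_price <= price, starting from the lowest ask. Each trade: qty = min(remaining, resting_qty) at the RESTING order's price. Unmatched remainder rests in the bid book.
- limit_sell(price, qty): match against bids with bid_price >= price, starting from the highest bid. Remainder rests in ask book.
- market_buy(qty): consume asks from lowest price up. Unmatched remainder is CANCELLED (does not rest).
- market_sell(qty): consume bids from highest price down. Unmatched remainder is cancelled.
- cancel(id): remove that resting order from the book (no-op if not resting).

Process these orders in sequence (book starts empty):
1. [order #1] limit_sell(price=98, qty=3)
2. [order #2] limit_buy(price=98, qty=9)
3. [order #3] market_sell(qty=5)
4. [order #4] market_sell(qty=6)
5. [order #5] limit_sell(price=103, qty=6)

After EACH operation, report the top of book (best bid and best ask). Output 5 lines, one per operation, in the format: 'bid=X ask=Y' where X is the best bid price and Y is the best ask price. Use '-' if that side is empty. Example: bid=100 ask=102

Answer: bid=- ask=98
bid=98 ask=-
bid=98 ask=-
bid=- ask=-
bid=- ask=103

Derivation:
After op 1 [order #1] limit_sell(price=98, qty=3): fills=none; bids=[-] asks=[#1:3@98]
After op 2 [order #2] limit_buy(price=98, qty=9): fills=#2x#1:3@98; bids=[#2:6@98] asks=[-]
After op 3 [order #3] market_sell(qty=5): fills=#2x#3:5@98; bids=[#2:1@98] asks=[-]
After op 4 [order #4] market_sell(qty=6): fills=#2x#4:1@98; bids=[-] asks=[-]
After op 5 [order #5] limit_sell(price=103, qty=6): fills=none; bids=[-] asks=[#5:6@103]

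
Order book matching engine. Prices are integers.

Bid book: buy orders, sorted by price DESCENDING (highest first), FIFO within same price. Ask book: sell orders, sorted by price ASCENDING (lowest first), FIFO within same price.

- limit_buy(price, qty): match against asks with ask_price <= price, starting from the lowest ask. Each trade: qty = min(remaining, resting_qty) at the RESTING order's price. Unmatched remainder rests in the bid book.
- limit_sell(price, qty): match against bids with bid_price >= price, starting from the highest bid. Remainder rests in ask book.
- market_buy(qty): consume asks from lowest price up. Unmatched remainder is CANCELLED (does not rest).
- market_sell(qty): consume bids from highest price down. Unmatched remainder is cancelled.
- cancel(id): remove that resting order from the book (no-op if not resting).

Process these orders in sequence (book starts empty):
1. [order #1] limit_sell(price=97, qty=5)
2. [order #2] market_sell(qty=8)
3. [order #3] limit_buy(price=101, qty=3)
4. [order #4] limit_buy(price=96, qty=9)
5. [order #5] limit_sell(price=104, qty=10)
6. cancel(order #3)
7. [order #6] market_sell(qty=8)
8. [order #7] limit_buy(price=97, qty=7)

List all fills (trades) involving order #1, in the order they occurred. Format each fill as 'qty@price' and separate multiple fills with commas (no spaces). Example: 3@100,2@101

Answer: 3@97,2@97

Derivation:
After op 1 [order #1] limit_sell(price=97, qty=5): fills=none; bids=[-] asks=[#1:5@97]
After op 2 [order #2] market_sell(qty=8): fills=none; bids=[-] asks=[#1:5@97]
After op 3 [order #3] limit_buy(price=101, qty=3): fills=#3x#1:3@97; bids=[-] asks=[#1:2@97]
After op 4 [order #4] limit_buy(price=96, qty=9): fills=none; bids=[#4:9@96] asks=[#1:2@97]
After op 5 [order #5] limit_sell(price=104, qty=10): fills=none; bids=[#4:9@96] asks=[#1:2@97 #5:10@104]
After op 6 cancel(order #3): fills=none; bids=[#4:9@96] asks=[#1:2@97 #5:10@104]
After op 7 [order #6] market_sell(qty=8): fills=#4x#6:8@96; bids=[#4:1@96] asks=[#1:2@97 #5:10@104]
After op 8 [order #7] limit_buy(price=97, qty=7): fills=#7x#1:2@97; bids=[#7:5@97 #4:1@96] asks=[#5:10@104]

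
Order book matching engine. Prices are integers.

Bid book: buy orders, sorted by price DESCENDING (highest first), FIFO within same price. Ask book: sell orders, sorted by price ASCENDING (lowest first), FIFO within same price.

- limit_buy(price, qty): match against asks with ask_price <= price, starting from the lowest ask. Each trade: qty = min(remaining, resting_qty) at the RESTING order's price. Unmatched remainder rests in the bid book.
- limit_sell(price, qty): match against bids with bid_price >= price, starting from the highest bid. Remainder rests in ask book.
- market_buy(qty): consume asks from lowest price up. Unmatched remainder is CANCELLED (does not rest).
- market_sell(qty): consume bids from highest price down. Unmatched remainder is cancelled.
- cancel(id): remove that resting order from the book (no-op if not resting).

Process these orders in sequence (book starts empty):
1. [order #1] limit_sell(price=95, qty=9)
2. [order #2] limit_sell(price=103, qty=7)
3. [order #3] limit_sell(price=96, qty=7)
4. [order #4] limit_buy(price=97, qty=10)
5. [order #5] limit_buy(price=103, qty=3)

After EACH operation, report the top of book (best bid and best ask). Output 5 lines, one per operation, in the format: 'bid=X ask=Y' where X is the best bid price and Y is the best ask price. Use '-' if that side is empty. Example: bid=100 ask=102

Answer: bid=- ask=95
bid=- ask=95
bid=- ask=95
bid=- ask=96
bid=- ask=96

Derivation:
After op 1 [order #1] limit_sell(price=95, qty=9): fills=none; bids=[-] asks=[#1:9@95]
After op 2 [order #2] limit_sell(price=103, qty=7): fills=none; bids=[-] asks=[#1:9@95 #2:7@103]
After op 3 [order #3] limit_sell(price=96, qty=7): fills=none; bids=[-] asks=[#1:9@95 #3:7@96 #2:7@103]
After op 4 [order #4] limit_buy(price=97, qty=10): fills=#4x#1:9@95 #4x#3:1@96; bids=[-] asks=[#3:6@96 #2:7@103]
After op 5 [order #5] limit_buy(price=103, qty=3): fills=#5x#3:3@96; bids=[-] asks=[#3:3@96 #2:7@103]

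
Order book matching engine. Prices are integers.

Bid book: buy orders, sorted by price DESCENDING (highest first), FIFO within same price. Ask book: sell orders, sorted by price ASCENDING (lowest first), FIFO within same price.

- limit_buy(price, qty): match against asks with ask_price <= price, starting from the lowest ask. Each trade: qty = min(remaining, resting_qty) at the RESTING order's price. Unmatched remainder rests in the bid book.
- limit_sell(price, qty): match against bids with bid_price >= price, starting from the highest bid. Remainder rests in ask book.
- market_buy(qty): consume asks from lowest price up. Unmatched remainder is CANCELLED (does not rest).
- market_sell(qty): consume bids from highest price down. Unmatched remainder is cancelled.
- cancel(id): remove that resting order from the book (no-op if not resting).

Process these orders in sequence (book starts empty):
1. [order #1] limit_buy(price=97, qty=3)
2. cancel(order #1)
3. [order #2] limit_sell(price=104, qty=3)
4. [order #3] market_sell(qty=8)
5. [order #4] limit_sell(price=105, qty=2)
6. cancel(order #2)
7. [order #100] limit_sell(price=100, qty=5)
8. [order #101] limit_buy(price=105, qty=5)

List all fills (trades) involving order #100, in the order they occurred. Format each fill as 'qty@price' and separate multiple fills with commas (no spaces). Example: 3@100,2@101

After op 1 [order #1] limit_buy(price=97, qty=3): fills=none; bids=[#1:3@97] asks=[-]
After op 2 cancel(order #1): fills=none; bids=[-] asks=[-]
After op 3 [order #2] limit_sell(price=104, qty=3): fills=none; bids=[-] asks=[#2:3@104]
After op 4 [order #3] market_sell(qty=8): fills=none; bids=[-] asks=[#2:3@104]
After op 5 [order #4] limit_sell(price=105, qty=2): fills=none; bids=[-] asks=[#2:3@104 #4:2@105]
After op 6 cancel(order #2): fills=none; bids=[-] asks=[#4:2@105]
After op 7 [order #100] limit_sell(price=100, qty=5): fills=none; bids=[-] asks=[#100:5@100 #4:2@105]
After op 8 [order #101] limit_buy(price=105, qty=5): fills=#101x#100:5@100; bids=[-] asks=[#4:2@105]

Answer: 5@100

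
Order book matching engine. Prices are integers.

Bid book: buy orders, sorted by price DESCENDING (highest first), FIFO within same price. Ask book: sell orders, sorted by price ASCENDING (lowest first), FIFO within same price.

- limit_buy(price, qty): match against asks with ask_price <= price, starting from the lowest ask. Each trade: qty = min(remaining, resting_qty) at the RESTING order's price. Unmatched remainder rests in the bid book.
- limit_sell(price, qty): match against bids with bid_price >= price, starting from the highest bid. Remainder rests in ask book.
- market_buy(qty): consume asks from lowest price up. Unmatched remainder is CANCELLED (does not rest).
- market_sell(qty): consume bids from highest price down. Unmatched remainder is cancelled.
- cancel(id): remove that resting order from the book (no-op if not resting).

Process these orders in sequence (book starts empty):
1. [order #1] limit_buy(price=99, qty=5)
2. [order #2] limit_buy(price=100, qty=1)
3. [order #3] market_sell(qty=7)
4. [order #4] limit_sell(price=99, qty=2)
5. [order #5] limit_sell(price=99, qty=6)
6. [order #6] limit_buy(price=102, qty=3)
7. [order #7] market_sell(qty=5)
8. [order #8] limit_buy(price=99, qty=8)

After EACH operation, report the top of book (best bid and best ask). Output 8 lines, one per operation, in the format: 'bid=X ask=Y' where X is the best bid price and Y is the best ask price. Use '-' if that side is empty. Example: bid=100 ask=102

Answer: bid=99 ask=-
bid=100 ask=-
bid=- ask=-
bid=- ask=99
bid=- ask=99
bid=- ask=99
bid=- ask=99
bid=99 ask=-

Derivation:
After op 1 [order #1] limit_buy(price=99, qty=5): fills=none; bids=[#1:5@99] asks=[-]
After op 2 [order #2] limit_buy(price=100, qty=1): fills=none; bids=[#2:1@100 #1:5@99] asks=[-]
After op 3 [order #3] market_sell(qty=7): fills=#2x#3:1@100 #1x#3:5@99; bids=[-] asks=[-]
After op 4 [order #4] limit_sell(price=99, qty=2): fills=none; bids=[-] asks=[#4:2@99]
After op 5 [order #5] limit_sell(price=99, qty=6): fills=none; bids=[-] asks=[#4:2@99 #5:6@99]
After op 6 [order #6] limit_buy(price=102, qty=3): fills=#6x#4:2@99 #6x#5:1@99; bids=[-] asks=[#5:5@99]
After op 7 [order #7] market_sell(qty=5): fills=none; bids=[-] asks=[#5:5@99]
After op 8 [order #8] limit_buy(price=99, qty=8): fills=#8x#5:5@99; bids=[#8:3@99] asks=[-]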